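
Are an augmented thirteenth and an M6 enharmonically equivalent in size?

22 semitones (augmented thirteenth) vs 9 semitones (major sixth): not equal.

No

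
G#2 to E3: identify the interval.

minor sixth

G to E spans six letter names (G-A-B-C-D-E) — that makes it a sixth of some quality.
At 8 semitones, G#2→E3 falls one short of a major sixth: minor.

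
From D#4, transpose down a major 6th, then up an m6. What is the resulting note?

D4

D#4 down a major sixth → F#3 (9 semitones).
F#3 up a minor sixth → D4 (8 semitones).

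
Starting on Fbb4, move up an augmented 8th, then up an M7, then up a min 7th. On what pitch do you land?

An augmented octave up from Fbb4 is Fb5.
Fb5 up a major seventh → Eb6 (11 semitones).
Up a minor seventh from Eb6: Db7 (10 semitones up).

Db7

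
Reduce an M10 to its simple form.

Subtracting seven from the interval number removes an octave: 10 − 7 = 3.
That makes a major tenth a compound major third — an octave plus a major third.

M3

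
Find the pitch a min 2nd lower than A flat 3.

G 3

Counting two letter names down from A lands on G.
A minor second is 1 semitone; 1 semitone down from Ab3 gives G3.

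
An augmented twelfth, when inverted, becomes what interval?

diminished fourth

First reduce the compound augmented twelfth to its simple form, an augmented fifth.
The rule of nine gives the new number: 9 − 5 = 4, so a fifth becomes a fourth.
And augmented becomes diminished under inversion, so we get a diminished fourth.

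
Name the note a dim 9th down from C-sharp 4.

Two letters down from C (plus an octave) reaches B.
Moving 12 semitones down from C#4 (the size of a diminished ninth) reaches B##2.

B-double-sharp 2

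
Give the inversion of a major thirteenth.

First reduce the compound major thirteenth to its simple form, a major sixth.
Inverted interval numbers add to nine, so a sixth pairs with a third (6 + 3 = 9).
And major becomes minor under inversion, so we get a minor third.

m3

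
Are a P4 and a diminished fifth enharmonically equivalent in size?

A perfect fourth spans 5 semitones; a diminished fifth spans 6 semitones. They differ by 1.

No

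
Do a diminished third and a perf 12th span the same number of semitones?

A diminished third spans 2 semitones; a perfect twelfth spans 19 semitones. They differ by 17.

No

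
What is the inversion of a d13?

First reduce the compound diminished thirteenth to its simple form, a diminished sixth.
Interval numbers invert to sum to nine: 6 + 3 = 9, so a sixth inverts to a third.
And diminished becomes augmented under inversion, so we get an augmented third.

A3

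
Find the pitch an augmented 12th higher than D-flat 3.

A 4

Counting five letter names plus an octave up from D lands on A.
An augmented twelfth spans 20 semitones, so from Db3 the target pitch is A4.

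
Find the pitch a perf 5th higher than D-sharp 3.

Five letter names up from D: A.
Moving 7 semitones up from D#3 (the size of a perfect fifth) reaches A#3.

A-sharp 3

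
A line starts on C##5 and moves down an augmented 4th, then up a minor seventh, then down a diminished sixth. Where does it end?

C##5 down an augmented fourth → G#4 (6 semitones).
Up a minor seventh from G#4: F#5 (10 semitones up).
Down a diminished sixth from F#5: A##4 (7 semitones down).

A##4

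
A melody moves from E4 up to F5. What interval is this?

E to F spans two letter names (E-F), plus an octave — that makes it a ninth of some quality.
A major ninth would be 14 semitones, but E4 to F5 is 13 — one semitone narrower, making it a minor ninth.
(Equivalently, a compound minor second: a minor second plus an octave.)

m9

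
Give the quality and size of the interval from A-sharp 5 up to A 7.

diminished fifteenth

A to A is the same letter name, plus 2 octaves — that makes it a fifteenth of some quality.
A#5 to A7 spans 23 semitones — one semitone narrower than the perfect fifteenth (24) — giving a diminished fifteenth.
(Equivalently, a compound diminished octave: a diminished octave plus an octave.)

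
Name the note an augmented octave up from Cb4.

C5

An octave keeps the letter name C, an octave up from C.
Moving 13 semitones up from Cb4 (the size of an augmented octave) reaches C5.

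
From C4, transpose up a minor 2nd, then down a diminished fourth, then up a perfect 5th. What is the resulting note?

C4 up a minor second → Db4 (1 semitone).
A diminished fourth down from Db4 is A3.
Up a perfect fifth from A3: E4 (7 semitones up).

E4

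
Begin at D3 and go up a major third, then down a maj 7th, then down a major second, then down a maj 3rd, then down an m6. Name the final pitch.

F1

D3 up a major third → F#3 (4 semitones).
Down a major seventh from F#3: G2 (11 semitones down).
A major second down from G2 is F2.
A major third down from F2 is Db2.
Down a minor sixth from Db2: F1 (8 semitones down).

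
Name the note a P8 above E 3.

The letter stays E (same as the start), shifted an octave up.
Moving 12 semitones up from E3 (the size of a perfect octave) reaches E4.

E 4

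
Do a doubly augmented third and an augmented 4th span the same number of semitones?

Yes

Both span 6 semitones: a doubly augmented third and an augmented fourth are the same chromatic distance.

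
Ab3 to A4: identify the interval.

augmented octave

A to A is the same letter name, plus an octave: an octave.
A perfect octave would be 12 semitones; Ab3 to A4 is 13, one semitone wider, so the interval is augmented.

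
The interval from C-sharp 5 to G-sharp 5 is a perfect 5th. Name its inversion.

Inverted interval numbers add to nine, so a fifth pairs with a fourth (5 + 4 = 9).
The quality also flips — perfect stays perfect — giving a perfect fourth.

P4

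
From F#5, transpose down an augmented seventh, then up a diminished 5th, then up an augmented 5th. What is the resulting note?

Ab5

F#5 down an augmented seventh → Gb4 (12 semitones).
Gb4 up a diminished fifth → Dbb5 (6 semitones).
Dbb5 up an augmented fifth → Ab5 (8 semitones).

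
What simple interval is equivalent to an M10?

M3

Each octave removed subtracts seven from the number: 10 − 7 = 3.
Quality carries through unchanged, so the simple form is a major third.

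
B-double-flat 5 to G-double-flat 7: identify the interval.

B to G spans six letter names (B-C-D-E-F-G), plus an octave — that makes it a thirteenth of some quality.
Bbb5 to Gbb7 is 20 semitones, a half step short of the major thirteenth (21), so this is minor.
(Equivalently, a compound minor sixth: a minor sixth plus an octave.)

minor 13th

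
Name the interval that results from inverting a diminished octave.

augmented 1st

The rule of nine gives the new number: 9 − 8 = 1, so an octave becomes a unison.
The quality also flips — diminished becomes augmented — giving an augmented unison.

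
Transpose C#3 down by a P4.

G#2

The fourth takes the letter from C down to G.
A perfect fourth is 5 semitones; 5 semitones down from C#3 gives G#2.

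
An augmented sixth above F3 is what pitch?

D#4

The sixth takes the letter from F up to D.
An augmented sixth spans 10 semitones, so from F3 the target pitch is D#4.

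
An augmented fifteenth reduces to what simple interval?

Take out an octave (7 from the number): 15 − 7 = 8.
Quality carries through unchanged, so the simple form is an augmented octave.

augmented 8th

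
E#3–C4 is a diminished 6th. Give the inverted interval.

A3

Interval numbers invert to sum to nine: 6 + 3 = 9, so a sixth inverts to a third.
Quality inverts too: diminished becomes augmented. That makes the inversion an augmented third.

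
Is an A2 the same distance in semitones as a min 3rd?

An augmented second spans 3 semitones, and a minor third also spans 3 semitones — they're enharmonic.

Yes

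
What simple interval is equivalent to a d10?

diminished 3rd

Subtracting seven from the interval number removes an octave: 10 − 7 = 3.
That makes a diminished tenth a compound diminished third — an octave plus a diminished third.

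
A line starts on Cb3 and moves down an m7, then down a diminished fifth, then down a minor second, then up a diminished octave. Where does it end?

Down a minor seventh from Cb3: Db2 (10 semitones down).
A diminished fifth down from Db2 is G1.
G1 down a minor second → F#1 (1 semitone).
Up a diminished octave from F#1: F2 (11 semitones up).

F2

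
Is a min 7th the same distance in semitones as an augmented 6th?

A minor seventh spans 10 semitones, and an augmented sixth also spans 10 semitones — they're enharmonic.

Yes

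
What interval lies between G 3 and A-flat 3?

G to A spans two letter names (G-A), so the interval is some kind of second.
A major second would be 2 semitones, but G3 to Ab3 is 1 — one semitone narrower, making it a minor second.

minor second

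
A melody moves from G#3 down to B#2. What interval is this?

Descending from G#3 to B#2 is the same interval as ascending B#2 to G#3.
B to G spans six letter names (B-C-D-E-F-G): a sixth.
B#2 to G#3 is 8 semitones, a half step short of the major sixth (9), so this is minor.

minor 6th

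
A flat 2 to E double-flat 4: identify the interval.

A to E spans five letter names (A-B-C-D-E), plus an octave: a twelfth.
Ab2 to Ebb4 spans 18 semitones — one semitone narrower than the perfect twelfth (19) — giving a diminished twelfth.
(Equivalently, a compound diminished fifth: a diminished fifth plus an octave.)

diminished 12th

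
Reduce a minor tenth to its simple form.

Take out an octave (7 from the number): 10 − 7 = 3.
That makes a minor tenth a compound minor third — an octave plus a minor third.

minor 3rd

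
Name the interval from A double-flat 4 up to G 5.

augmented seventh

A to G spans seven letter names (A-B-C-D-E-F-G) — that makes it a seventh of some quality.
The major seventh is 11 semitones; here we have 12, one semitone wider: augmented.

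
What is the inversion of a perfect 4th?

perfect 5th

Inverted interval numbers add to nine, so a fourth pairs with a fifth (4 + 5 = 9).
And perfect stays perfect under inversion, so we get a perfect fifth.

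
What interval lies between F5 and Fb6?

diminished octave

F to F is the same letter name, plus an octave, so the interval is some kind of octave.
The perfect octave is 12 semitones; here we have 11, one semitone narrower: diminished.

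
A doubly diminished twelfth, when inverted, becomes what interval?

AA4

First reduce the compound doubly diminished twelfth to its simple form, a doubly diminished fifth.
Interval numbers invert to sum to nine: 5 + 4 = 9, so a fifth inverts to a fourth.
The quality also flips — doubly diminished becomes doubly augmented — giving a doubly augmented fourth.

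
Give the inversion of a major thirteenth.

First reduce the compound major thirteenth to its simple form, a major sixth.
The rule of nine gives the new number: 9 − 6 = 3, so a sixth becomes a third.
And major becomes minor under inversion, so we get a minor third.

m3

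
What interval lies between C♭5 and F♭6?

C to F spans four letter names (C-D-E-F), plus an octave: an eleventh.
The perfect eleventh spans 17 semitones, and Cb5 to Fb6 is exactly 17 semitones — so this is a perfect eleventh.
(Equivalently, a compound perfect fourth: a perfect fourth plus an octave.)

perfect eleventh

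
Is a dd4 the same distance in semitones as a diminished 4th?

A doubly diminished fourth is 3 semitones but a diminished fourth is 4 semitones — different sizes.

No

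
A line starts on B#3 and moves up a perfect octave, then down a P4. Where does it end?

F##4

Up a perfect octave from B#3: B#4 (12 semitones up).
Down a perfect fourth from B#4: F##4 (5 semitones down).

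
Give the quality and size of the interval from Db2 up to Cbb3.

d7

D to C spans seven letter names (D-E-F-G-A-B-C), so the interval is some kind of seventh.
Db2 to Cbb3 spans 9 semitones — two semitones narrower than the major seventh (11) — giving a diminished seventh.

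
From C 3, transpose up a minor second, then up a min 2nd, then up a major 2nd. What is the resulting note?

Up a minor second from C3: Db3 (1 semitone up).
Db3 up a minor second → Ebb3 (1 semitone).
A major second up from Ebb3 is Fb3.

F flat 3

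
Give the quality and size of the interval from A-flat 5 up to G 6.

M7

A to G spans seven letter names (A-B-C-D-E-F-G): a seventh.
The major seventh spans 11 semitones, and Ab5 to G6 is exactly 11 semitones — so this is a major seventh.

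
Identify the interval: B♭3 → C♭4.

minor second

B to C spans two letter names (B-C) — that makes it a second of some quality.
At 1 semitone, Bb3→Cb4 falls one short of a major second: minor.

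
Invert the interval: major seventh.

m2

The rule of nine gives the new number: 9 − 7 = 2, so a seventh becomes a second.
The quality also flips — major becomes minor — giving a minor second.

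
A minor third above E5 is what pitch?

Three letter names up from E: G.
A minor third is 3 semitones; 3 semitones up from E5 gives G5.

G5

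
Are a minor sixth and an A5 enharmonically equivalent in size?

A minor sixth spans 8 semitones, and an augmented fifth also spans 8 semitones — they're enharmonic.

Yes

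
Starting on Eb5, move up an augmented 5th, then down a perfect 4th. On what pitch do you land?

F#5

Eb5 up an augmented fifth → B5 (8 semitones).
Down a perfect fourth from B5: F#5 (5 semitones down).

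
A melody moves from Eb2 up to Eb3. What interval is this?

perfect octave

E to E is the same letter name, plus an octave — that makes it an octave of some quality.
Eb2 to Eb3 is 12 semitones, matching the perfect octave exactly, so the quality is perfect.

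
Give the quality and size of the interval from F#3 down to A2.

major 6th

Descending from F#3 to A2 is the same interval as ascending A2 to F#3.
A to F spans six letter names (A-B-C-D-E-F), so the interval is some kind of sixth.
Counting semitones, A2→F#3 is 9, which is the major sixth.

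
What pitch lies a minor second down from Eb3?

Two letter names down from E: D.
A minor second is 1 semitone; 1 semitone down from Eb3 gives D3.

D3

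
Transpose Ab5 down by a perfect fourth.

The fourth takes the letter from A down to E.
A perfect fourth spans 5 semitones, so from Ab5 the target pitch is Eb5.

Eb5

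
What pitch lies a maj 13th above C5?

A6

Counting six letter names plus an octave up from C lands on A.
A major thirteenth is 21 semitones; 21 semitones up from C5 gives A6.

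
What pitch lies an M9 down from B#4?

Counting two letter names plus an octave down from B lands on A.
A major ninth spans 14 semitones, so from B#4 the target pitch is A#3.

A#3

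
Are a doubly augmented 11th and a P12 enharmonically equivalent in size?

Yes

A doubly augmented eleventh = 19 semitones = a perfect twelfth; enharmonically equal.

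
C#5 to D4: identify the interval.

Descending from C#5 to D4 is the same interval as ascending D4 to C#5.
D to C spans seven letter names (D-E-F-G-A-B-C) — that makes it a seventh of some quality.
D4 to C#5 is 11 semitones, matching the major seventh exactly, so the quality is major.

major seventh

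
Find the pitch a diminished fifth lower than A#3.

D##3

Counting five letter names down from A lands on D.
Moving 6 semitones down from A#3 (the size of a diminished fifth) reaches D##3.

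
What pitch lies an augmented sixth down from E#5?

G4

Six letter names down from E: G.
Moving 10 semitones down from E#5 (the size of an augmented sixth) reaches G4.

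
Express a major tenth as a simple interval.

major third

Subtracting seven from the interval number removes an octave: 10 − 7 = 3.
Quality carries through unchanged, so the simple form is a major third.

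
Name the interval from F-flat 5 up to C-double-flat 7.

d12

F to C spans five letter names (F-G-A-B-C), plus an octave — that makes it a twelfth of some quality.
Fb5 to Cbb7 spans 18 semitones — one semitone narrower than the perfect twelfth (19) — giving a diminished twelfth.
(Equivalently, a compound diminished fifth: a diminished fifth plus an octave.)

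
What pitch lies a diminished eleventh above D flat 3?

Counting four letter names plus an octave up from D lands on G.
Moving 16 semitones up from Db3 (the size of a diminished eleventh) reaches Gbb4.

G double-flat 4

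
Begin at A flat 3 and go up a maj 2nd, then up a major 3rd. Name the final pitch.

Ab3 up a major second → Bb3 (2 semitones).
Bb3 up a major third → D4 (4 semitones).

D 4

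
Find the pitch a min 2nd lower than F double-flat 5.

E double-flat 5

The second takes the letter from F down to E.
Moving 1 semitone down from Fbb5 (the size of a minor second) reaches Ebb5.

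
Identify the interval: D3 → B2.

minor third

Descending from D3 to B2 is the same interval as ascending B2 to D3.
B to D spans three letter names (B-C-D), so the interval is some kind of third.
B2 to D3 is 3 semitones, a half step short of the major third (4), so this is minor.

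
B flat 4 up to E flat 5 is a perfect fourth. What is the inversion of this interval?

Inverted interval numbers add to nine, so a fourth pairs with a fifth (4 + 5 = 9).
Quality inverts too: perfect stays perfect. That makes the inversion a perfect fifth.

perfect 5th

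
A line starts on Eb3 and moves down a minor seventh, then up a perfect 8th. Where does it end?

F3

Down a minor seventh from Eb3: F2 (10 semitones down).
F2 up a perfect octave → F3 (12 semitones).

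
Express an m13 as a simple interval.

minor 6th

Take out an octave (7 from the number): 13 − 7 = 6.
So a minor thirteenth is an octave plus a minor sixth. The quality is unchanged.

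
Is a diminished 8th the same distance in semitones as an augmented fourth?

No

11 semitones (diminished octave) vs 6 semitones (augmented fourth): not equal.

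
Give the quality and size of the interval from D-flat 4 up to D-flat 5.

P8

D to D is the same letter name, plus an octave: an octave.
Counting semitones, Db4→Db5 is 12, which is the perfect octave.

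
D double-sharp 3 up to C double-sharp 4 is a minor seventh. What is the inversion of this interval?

major second

The rule of nine gives the new number: 9 − 7 = 2, so a seventh becomes a second.
Quality inverts too: minor becomes major. That makes the inversion a major second.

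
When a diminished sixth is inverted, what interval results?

augmented third

Inverted interval numbers add to nine, so a sixth pairs with a third (6 + 3 = 9).
Quality inverts too: diminished becomes augmented. That makes the inversion an augmented third.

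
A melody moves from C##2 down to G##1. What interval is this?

perfect 4th

Descending from C##2 to G##1 is the same interval as ascending G##1 to C##2.
G to C spans four letter names (G-A-B-C), so the interval is some kind of fourth.
Counting semitones, G##1→C##2 is 5, which is the perfect fourth.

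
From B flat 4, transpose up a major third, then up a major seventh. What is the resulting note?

Bb4 up a major third → D5 (4 semitones).
A major seventh up from D5 is C#6.

C sharp 6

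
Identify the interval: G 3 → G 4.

perfect octave

G to G is the same letter name, plus an octave: an octave.
Counting semitones, G3→G4 is 12, which is the perfect octave.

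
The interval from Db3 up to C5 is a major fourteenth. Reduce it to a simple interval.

Subtracting seven from the interval number removes an octave: 14 − 7 = 7.
Quality carries through unchanged, so the simple form is a major seventh.

major seventh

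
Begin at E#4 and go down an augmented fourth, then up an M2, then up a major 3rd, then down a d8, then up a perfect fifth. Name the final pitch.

B##3

Down an augmented fourth from E#4: B3 (6 semitones down).
A major second up from B3 is C#4.
Up a major third from C#4: E#4 (4 semitones up).
E#4 down a diminished octave → E##3 (11 semitones).
A perfect fifth up from E##3 is B##3.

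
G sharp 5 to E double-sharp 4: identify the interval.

diminished 10th

Descending from G#5 to E##4 is the same interval as ascending E##4 to G#5.
E to G spans three letter names (E-F-G), plus an octave: a tenth.
A major tenth would be 16 semitones; E##4 to G#5 is 14, two semitones narrower, so the interval is diminished.
(Equivalently, a compound diminished third: a diminished third plus an octave.)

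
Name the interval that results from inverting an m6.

M3

Inverted interval numbers add to nine, so a sixth pairs with a third (6 + 3 = 9).
And minor becomes major under inversion, so we get a major third.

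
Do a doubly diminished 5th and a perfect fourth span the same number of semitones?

Yes

Both span 5 semitones: a doubly diminished fifth and a perfect fourth are the same chromatic distance.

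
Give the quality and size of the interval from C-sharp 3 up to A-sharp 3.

major 6th

C to A spans six letter names (C-D-E-F-G-A): a sixth.
Counting semitones, C#3→A#3 is 9, which is the major sixth.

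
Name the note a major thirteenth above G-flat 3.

E-flat 5

Six letters up from G (plus an octave) reaches E.
Moving 21 semitones up from Gb3 (the size of a major thirteenth) reaches Eb5.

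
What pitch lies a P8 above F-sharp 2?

F-sharp 3

The letter stays F (same as the start), shifted an octave up.
Moving 12 semitones up from F#2 (the size of a perfect octave) reaches F#3.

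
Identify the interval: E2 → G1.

major sixth

Descending from E2 to G1 is the same interval as ascending G1 to E2.
G to E spans six letter names (G-A-B-C-D-E) — that makes it a sixth of some quality.
G1 to E2 is 9 semitones, matching the major sixth exactly, so the quality is major.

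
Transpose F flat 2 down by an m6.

A flat 1

The sixth takes the letter from F down to A.
A minor sixth spans 8 semitones, so from Fb2 the target pitch is Ab1.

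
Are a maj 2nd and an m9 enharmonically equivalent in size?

No

2 semitones (major second) vs 13 semitones (minor ninth): not equal.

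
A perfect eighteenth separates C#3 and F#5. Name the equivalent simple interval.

Take out 2 octaves (14 from the number): 18 − 14 = 4.
Quality carries through unchanged, so the simple form is a perfect fourth.

P4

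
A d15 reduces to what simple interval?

Subtracting seven from the interval number removes an octave: 15 − 7 = 8.
So a diminished fifteenth is an octave plus a diminished octave. The quality is unchanged.

diminished 8th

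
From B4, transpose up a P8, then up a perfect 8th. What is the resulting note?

B4 up a perfect octave → B5 (12 semitones).
A perfect octave up from B5 is B6.

B6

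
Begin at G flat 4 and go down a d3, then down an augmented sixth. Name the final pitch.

Gb4 down a diminished third → E4 (2 semitones).
Down an augmented sixth from E4: Gb3 (10 semitones down).

G flat 3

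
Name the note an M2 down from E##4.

The second takes the letter from E down to D.
A major second spans 2 semitones, so from E##4 the target pitch is D##4.

D##4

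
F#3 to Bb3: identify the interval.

F to B spans four letter names (F-G-A-B), so the interval is some kind of fourth.
A perfect fourth would be 5 semitones; F#3 to Bb3 is 4, one semitone narrower, so the interval is diminished.

d4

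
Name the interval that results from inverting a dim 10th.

A6

First reduce the compound diminished tenth to its simple form, a diminished third.
The rule of nine gives the new number: 9 − 3 = 6, so a third becomes a sixth.
And diminished becomes augmented under inversion, so we get an augmented sixth.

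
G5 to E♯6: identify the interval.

G to E spans six letter names (G-A-B-C-D-E), so the interval is some kind of sixth.
The major sixth is 9 semitones; here we have 10, one semitone wider: augmented.

A6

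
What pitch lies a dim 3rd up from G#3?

Counting three letter names up from G lands on B.
Moving 2 semitones up from G#3 (the size of a diminished third) reaches Bb3.

Bb3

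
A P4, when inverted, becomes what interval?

perfect 5th

The rule of nine gives the new number: 9 − 4 = 5, so a fourth becomes a fifth.
And perfect stays perfect under inversion, so we get a perfect fifth.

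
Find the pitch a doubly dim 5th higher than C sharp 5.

Counting five letter names up from C lands on G.
A doubly diminished fifth is 5 semitones; 5 semitones up from C#5 gives Gb5.

G flat 5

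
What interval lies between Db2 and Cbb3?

diminished seventh

D to C spans seven letter names (D-E-F-G-A-B-C), so the interval is some kind of seventh.
Db2 to Cbb3 spans 9 semitones — two semitones narrower than the major seventh (11) — giving a diminished seventh.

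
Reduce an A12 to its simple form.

A5

Subtracting seven from the interval number removes an octave: 12 − 7 = 5.
So an augmented twelfth is an octave plus an augmented fifth. The quality is unchanged.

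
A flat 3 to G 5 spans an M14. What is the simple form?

M7

Take out an octave (7 from the number): 14 − 7 = 7.
That makes a major fourteenth a compound major seventh — an octave plus a major seventh.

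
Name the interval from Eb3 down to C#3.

Descending from Eb3 to C#3 is the same interval as ascending C#3 to Eb3.
C to E spans three letter names (C-D-E): a third.
C#3 to Eb3 spans 2 semitones — two semitones narrower than the major third (4) — giving a diminished third.

diminished 3rd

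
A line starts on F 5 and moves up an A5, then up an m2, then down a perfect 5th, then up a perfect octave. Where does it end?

An augmented fifth up from F5 is C#6.
C#6 up a minor second → D6 (1 semitone).
A perfect fifth down from D6 is G5.
A perfect octave up from G5 is G6.

G 6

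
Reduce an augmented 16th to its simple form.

augmented 2nd

Take out 2 octaves (14 from the number): 16 − 14 = 2.
That makes an augmented sixteenth a compound augmented second — 2 octaves plus an augmented second.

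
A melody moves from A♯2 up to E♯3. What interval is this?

perfect fifth

A to E spans five letter names (A-B-C-D-E): a fifth.
The perfect fifth spans 7 semitones, and A#2 to E#3 is exactly 7 semitones — so this is a perfect fifth.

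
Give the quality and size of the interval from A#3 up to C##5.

major tenth

A to C spans three letter names (A-B-C), plus an octave, so the interval is some kind of tenth.
Counting semitones, A#3→C##5 is 16, which is the major tenth.
(Equivalently, a compound major third: a major third plus an octave.)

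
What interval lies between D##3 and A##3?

D to A spans five letter names (D-E-F-G-A): a fifth.
The perfect fifth spans 7 semitones, and D##3 to A##3 is exactly 7 semitones — so this is a perfect fifth.

perfect fifth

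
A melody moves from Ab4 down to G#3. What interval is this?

diminished ninth

Descending from Ab4 to G#3 is the same interval as ascending G#3 to Ab4.
G to A spans two letter names (G-A), plus an octave, so the interval is some kind of ninth.
A major ninth would be 14 semitones; G#3 to Ab4 is 12, two semitones narrower, so the interval is diminished.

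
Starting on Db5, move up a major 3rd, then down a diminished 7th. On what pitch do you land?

Db5 up a major third → F5 (4 semitones).
Down a diminished seventh from F5: G#4 (9 semitones down).

G#4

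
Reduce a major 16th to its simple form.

Subtracting seven from the interval number removes an octave: 16 − 14 = 2.
Quality carries through unchanged, so the simple form is a major second.

M2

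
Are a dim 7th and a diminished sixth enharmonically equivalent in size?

A diminished seventh is 9 semitones but a diminished sixth is 7 semitones — different sizes.

No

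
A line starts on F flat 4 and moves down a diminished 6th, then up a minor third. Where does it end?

A diminished sixth down from Fb4 is A3.
A minor third up from A3 is C4.

C 4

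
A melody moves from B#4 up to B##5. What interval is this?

B to B is the same letter name, plus an octave: an octave.
B#4 to B##5 spans 13 semitones — one semitone wider than the perfect octave (12) — giving an augmented octave.

augmented 8th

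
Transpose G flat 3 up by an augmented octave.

G 4

For an octave the letter name doesn't change: still G, an octave up.
An augmented octave is 13 semitones; 13 semitones up from Gb3 gives G4.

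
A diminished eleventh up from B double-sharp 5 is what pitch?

E sharp 7

Four letters up from B (plus an octave) reaches E.
Moving 16 semitones up from B##5 (the size of a diminished eleventh) reaches E#7.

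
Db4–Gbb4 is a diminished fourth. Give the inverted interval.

augmented 5th

Inverted interval numbers add to nine, so a fourth pairs with a fifth (4 + 5 = 9).
And diminished becomes augmented under inversion, so we get an augmented fifth.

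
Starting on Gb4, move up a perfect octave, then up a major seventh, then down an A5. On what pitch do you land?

A perfect octave up from Gb4 is Gb5.
Up a major seventh from Gb5: F6 (11 semitones up).
An augmented fifth down from F6 is Bbb5.

Bbb5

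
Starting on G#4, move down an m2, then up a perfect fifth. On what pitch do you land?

C##5

Down a minor second from G#4: F##4 (1 semitone down).
F##4 up a perfect fifth → C##5 (7 semitones).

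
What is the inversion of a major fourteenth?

minor 2nd

First reduce the compound major fourteenth to its simple form, a major seventh.
Interval numbers invert to sum to nine: 7 + 2 = 9, so a seventh inverts to a second.
And major becomes minor under inversion, so we get a minor second.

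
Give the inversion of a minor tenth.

First reduce the compound minor tenth to its simple form, a minor third.
Inverted interval numbers add to nine, so a third pairs with a sixth (3 + 6 = 9).
And minor becomes major under inversion, so we get a major sixth.

major sixth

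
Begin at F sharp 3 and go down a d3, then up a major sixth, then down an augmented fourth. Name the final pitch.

Down a diminished third from F#3: D##3 (2 semitones down).
Up a major sixth from D##3: B##3 (9 semitones up).
Down an augmented fourth from B##3: F##3 (6 semitones down).

F double-sharp 3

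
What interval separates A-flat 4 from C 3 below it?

minor thirteenth

Descending from Ab4 to C3 is the same interval as ascending C3 to Ab4.
C to A spans six letter names (C-D-E-F-G-A), plus an octave: a thirteenth.
A major thirteenth would be 21 semitones, but C3 to Ab4 is 20 — one semitone narrower, making it a minor thirteenth.
(Equivalently, a compound minor sixth: a minor sixth plus an octave.)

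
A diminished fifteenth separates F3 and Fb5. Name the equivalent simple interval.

diminished octave

Subtracting seven from the interval number removes an octave: 15 − 7 = 8.
That makes a diminished fifteenth a compound diminished octave — an octave plus a diminished octave.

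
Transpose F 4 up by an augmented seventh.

The seventh takes the letter from F up to E.
Moving 12 semitones up from F4 (the size of an augmented seventh) reaches E#5.

E-sharp 5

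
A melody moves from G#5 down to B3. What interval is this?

Descending from G#5 to B3 is the same interval as ascending B3 to G#5.
B to G spans six letter names (B-C-D-E-F-G), plus an octave, so the interval is some kind of thirteenth.
B3 to G#5 is 21 semitones, matching the major thirteenth exactly, so the quality is major.
(Equivalently, a compound major sixth: a major sixth plus an octave.)

M13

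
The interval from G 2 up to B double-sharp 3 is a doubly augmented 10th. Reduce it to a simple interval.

AA3

Take out an octave (7 from the number): 10 − 7 = 3.
Quality carries through unchanged, so the simple form is a doubly augmented third.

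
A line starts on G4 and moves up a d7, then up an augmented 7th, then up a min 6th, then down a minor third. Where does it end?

Up a diminished seventh from G4: Fb5 (9 semitones up).
Up an augmented seventh from Fb5: E6 (12 semitones up).
A minor sixth up from E6 is C7.
Down a minor third from C7: A6 (3 semitones down).

A6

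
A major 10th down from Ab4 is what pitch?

Fb3

Counting three letter names plus an octave down from A lands on F.
Moving 16 semitones down from Ab4 (the size of a major tenth) reaches Fb3.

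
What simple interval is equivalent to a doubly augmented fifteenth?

Take out an octave (7 from the number): 15 − 7 = 8.
That makes a doubly augmented fifteenth a compound doubly augmented octave — an octave plus a doubly augmented octave.

AA8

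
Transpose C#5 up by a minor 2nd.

Counting two letter names up from C lands on D.
A minor second is 1 semitone; 1 semitone up from C#5 gives D5.

D5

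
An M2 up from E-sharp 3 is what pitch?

F-double-sharp 3

The second takes the letter from E up to F.
A major second is 2 semitones; 2 semitones up from E#3 gives F##3.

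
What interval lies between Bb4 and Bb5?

B to B is the same letter name, plus an octave: an octave.
Counting semitones, Bb4→Bb5 is 12, which is the perfect octave.

perfect octave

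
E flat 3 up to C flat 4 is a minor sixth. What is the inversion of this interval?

The rule of nine gives the new number: 9 − 6 = 3, so a sixth becomes a third.
And minor becomes major under inversion, so we get a major third.

M3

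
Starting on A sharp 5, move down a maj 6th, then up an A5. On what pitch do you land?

Down a major sixth from A#5: C#5 (9 semitones down).
An augmented fifth up from C#5 is G##5.

G double-sharp 5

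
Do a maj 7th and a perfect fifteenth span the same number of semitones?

11 semitones (major seventh) vs 24 semitones (perfect fifteenth): not equal.

No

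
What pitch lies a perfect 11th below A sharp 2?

Four letters down from A (plus an octave) reaches E.
A perfect eleventh is 17 semitones; 17 semitones down from A#2 gives E#1.

E sharp 1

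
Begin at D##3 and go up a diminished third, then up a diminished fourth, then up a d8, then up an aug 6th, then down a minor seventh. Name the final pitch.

Up a diminished third from D##3: F#3 (2 semitones up).
F#3 up a diminished fourth → Bb3 (4 semitones).
Up a diminished octave from Bb3: Bbb4 (11 semitones up).
An augmented sixth up from Bbb4 is G5.
Down a minor seventh from G5: A4 (10 semitones down).

A4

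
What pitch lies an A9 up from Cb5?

D6

Two letters up from C (plus an octave) reaches D.
Moving 15 semitones up from Cb5 (the size of an augmented ninth) reaches D6.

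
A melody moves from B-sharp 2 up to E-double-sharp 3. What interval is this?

augmented fourth

B to E spans four letter names (B-C-D-E) — that makes it a fourth of some quality.
A perfect fourth would be 5 semitones; B#2 to E##3 is 6, one semitone wider, so the interval is augmented.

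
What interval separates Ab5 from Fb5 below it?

Descending from Ab5 to Fb5 is the same interval as ascending Fb5 to Ab5.
F to A spans three letter names (F-G-A): a third.
The major third spans 4 semitones, and Fb5 to Ab5 is exactly 4 semitones — so this is a major third.

major third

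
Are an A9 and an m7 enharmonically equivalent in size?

An augmented ninth spans 15 semitones; a minor seventh spans 10 semitones. They differ by 5.

No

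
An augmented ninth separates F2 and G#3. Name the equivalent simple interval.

A2

Each octave removed subtracts seven from the number: 9 − 7 = 2.
That makes an augmented ninth a compound augmented second — an octave plus an augmented second.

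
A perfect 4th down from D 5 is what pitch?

A 4

The fourth takes the letter from D down to A.
A perfect fourth spans 5 semitones, so from D5 the target pitch is A4.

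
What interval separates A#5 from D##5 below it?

Descending from A#5 to D##5 is the same interval as ascending D##5 to A#5.
D to A spans five letter names (D-E-F-G-A) — that makes it a fifth of some quality.
D##5 to A#5 spans 6 semitones — one semitone narrower than the perfect fifth (7) — giving a diminished fifth.

diminished 5th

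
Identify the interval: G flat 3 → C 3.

Descending from Gb3 to C3 is the same interval as ascending C3 to Gb3.
C to G spans five letter names (C-D-E-F-G) — that makes it a fifth of some quality.
The perfect fifth is 7 semitones; here we have 6, one semitone narrower: diminished.

d5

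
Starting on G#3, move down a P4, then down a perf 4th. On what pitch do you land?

A#2

A perfect fourth down from G#3 is D#3.
D#3 down a perfect fourth → A#2 (5 semitones).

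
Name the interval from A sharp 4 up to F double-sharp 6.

A to F spans six letter names (A-B-C-D-E-F), plus an octave, so the interval is some kind of thirteenth.
Counting semitones, A#4→F##6 is 21, which is the major thirteenth.
(Equivalently, a compound major sixth: a major sixth plus an octave.)

major thirteenth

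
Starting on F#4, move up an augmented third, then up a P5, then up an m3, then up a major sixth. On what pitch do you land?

An augmented third up from F#4 is A##4.
A##4 up a perfect fifth → E##5 (7 semitones).
E##5 up a minor third → G##5 (3 semitones).
A major sixth up from G##5 is E##6.

E##6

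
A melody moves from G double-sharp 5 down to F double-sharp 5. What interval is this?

Descending from G##5 to F##5 is the same interval as ascending F##5 to G##5.
F to G spans two letter names (F-G): a second.
The major second spans 2 semitones, and F##5 to G##5 is exactly 2 semitones — so this is a major second.

M2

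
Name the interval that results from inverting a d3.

A6

The rule of nine gives the new number: 9 − 3 = 6, so a third becomes a sixth.
The quality also flips — diminished becomes augmented — giving an augmented sixth.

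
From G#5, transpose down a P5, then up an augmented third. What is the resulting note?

Down a perfect fifth from G#5: C#5 (7 semitones down).
C#5 up an augmented third → E##5 (5 semitones).

E##5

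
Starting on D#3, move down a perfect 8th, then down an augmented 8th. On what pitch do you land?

A perfect octave down from D#3 is D#2.
An augmented octave down from D#2 is D1.

D1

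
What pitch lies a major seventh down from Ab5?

Bbb4

Counting seven letter names down from A lands on B.
A major seventh spans 11 semitones, so from Ab5 the target pitch is Bbb4.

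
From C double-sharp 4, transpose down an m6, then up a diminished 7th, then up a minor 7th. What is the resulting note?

Down a minor sixth from C##4: E##3 (8 semitones down).
Up a diminished seventh from E##3: D#4 (9 semitones up).
A minor seventh up from D#4 is C#5.

C sharp 5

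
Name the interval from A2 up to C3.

minor 3rd

A to C spans three letter names (A-B-C) — that makes it a third of some quality.
At 3 semitones, A2→C3 falls one short of a major third: minor.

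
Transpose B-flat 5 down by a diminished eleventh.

F-sharp 4

Four letters down from B (plus an octave) reaches F.
A diminished eleventh spans 16 semitones, so from Bb5 the target pitch is F#4.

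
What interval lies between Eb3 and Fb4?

E to F spans two letter names (E-F), plus an octave, so the interval is some kind of ninth.
Eb3 to Fb4 is 13 semitones, a half step short of the major ninth (14), so this is minor.
(Equivalently, a compound minor second: a minor second plus an octave.)

minor ninth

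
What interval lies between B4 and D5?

minor third

B to D spans three letter names (B-C-D), so the interval is some kind of third.
A major third would be 4 semitones, but B4 to D5 is 3 — one semitone narrower, making it a minor third.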